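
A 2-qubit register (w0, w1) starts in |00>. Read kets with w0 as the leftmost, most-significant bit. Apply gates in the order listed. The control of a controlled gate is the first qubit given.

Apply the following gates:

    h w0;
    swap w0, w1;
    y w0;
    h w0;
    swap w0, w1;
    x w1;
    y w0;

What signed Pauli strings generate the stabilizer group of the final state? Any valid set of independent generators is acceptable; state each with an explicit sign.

The final state is stabilized by the group generated by -XI, -IX; other independent generating sets are equally valid.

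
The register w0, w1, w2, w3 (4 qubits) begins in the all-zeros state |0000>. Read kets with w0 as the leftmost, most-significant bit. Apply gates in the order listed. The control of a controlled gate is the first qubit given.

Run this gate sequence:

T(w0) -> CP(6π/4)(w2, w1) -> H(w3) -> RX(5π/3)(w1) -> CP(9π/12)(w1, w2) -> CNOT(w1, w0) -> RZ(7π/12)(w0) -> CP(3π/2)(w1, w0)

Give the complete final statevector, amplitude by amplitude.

After the circuit, the state carries amplitude sqrt(6)*exp(17*I*pi/24)/4 on |0000>, sqrt(6)*exp(17*I*pi/24)/4 on |0001>, -sqrt(2)*exp(7*I*pi/24)/4 on |1100>, -sqrt(2)*exp(7*I*pi/24)/4 on |1101>, and 0 on every other basis state.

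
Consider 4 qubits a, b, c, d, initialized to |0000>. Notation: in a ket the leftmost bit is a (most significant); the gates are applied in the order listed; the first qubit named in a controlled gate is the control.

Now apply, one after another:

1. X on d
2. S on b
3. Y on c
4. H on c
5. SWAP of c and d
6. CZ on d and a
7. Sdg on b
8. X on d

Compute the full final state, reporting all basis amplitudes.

The final amplitudes are -sqrt(2)*I/2 on |0010>, sqrt(2)*I/2 on |0011>, and 0 on every other basis state.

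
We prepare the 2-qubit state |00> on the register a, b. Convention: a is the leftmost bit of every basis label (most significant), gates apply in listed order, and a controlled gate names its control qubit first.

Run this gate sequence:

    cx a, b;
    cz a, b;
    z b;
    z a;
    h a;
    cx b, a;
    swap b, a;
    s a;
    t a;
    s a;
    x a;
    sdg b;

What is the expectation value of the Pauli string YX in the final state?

The expectation value of YX is 0.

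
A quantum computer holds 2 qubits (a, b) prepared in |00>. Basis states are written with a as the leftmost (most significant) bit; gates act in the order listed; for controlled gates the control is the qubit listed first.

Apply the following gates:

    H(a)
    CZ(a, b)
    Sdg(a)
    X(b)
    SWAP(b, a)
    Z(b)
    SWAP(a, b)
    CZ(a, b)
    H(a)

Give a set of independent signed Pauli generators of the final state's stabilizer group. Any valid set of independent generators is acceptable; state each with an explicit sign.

The stabilizer group can be generated by +YI, -IZ, among other valid generating sets.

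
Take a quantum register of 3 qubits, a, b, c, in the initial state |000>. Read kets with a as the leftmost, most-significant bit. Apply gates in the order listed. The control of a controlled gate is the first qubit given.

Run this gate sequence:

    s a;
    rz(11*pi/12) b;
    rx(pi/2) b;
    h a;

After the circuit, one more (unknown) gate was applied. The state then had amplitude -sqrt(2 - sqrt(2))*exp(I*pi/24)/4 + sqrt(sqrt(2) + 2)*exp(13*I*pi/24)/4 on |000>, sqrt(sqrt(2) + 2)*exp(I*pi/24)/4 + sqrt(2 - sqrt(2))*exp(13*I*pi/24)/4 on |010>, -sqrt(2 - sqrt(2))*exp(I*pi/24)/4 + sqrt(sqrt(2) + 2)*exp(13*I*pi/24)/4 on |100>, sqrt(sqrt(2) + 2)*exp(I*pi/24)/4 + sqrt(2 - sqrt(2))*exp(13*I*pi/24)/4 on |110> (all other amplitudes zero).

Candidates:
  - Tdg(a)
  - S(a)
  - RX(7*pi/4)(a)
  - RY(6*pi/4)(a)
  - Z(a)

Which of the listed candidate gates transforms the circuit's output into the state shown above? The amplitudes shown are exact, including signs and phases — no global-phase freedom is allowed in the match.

The unique candidate consistent with the amplitudes is RX(7*pi/4)(a).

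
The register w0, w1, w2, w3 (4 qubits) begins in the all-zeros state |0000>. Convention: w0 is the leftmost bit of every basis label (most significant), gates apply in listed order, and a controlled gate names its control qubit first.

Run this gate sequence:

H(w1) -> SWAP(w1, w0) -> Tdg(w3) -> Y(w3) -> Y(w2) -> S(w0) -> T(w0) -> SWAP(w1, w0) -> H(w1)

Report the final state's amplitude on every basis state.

The resulting statevector has amplitude -1/2 - exp(3*I*pi/4)/2 on |0011>, -1/2 + exp(3*I*pi/4)/2 on |0111>, and 0 on every other basis state.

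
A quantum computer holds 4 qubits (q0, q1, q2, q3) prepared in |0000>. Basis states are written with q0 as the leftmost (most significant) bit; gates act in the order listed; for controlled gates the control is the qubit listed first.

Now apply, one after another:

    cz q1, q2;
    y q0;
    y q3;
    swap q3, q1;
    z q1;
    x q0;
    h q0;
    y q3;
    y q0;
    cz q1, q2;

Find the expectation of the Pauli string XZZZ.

The observable XZZZ averages to -1.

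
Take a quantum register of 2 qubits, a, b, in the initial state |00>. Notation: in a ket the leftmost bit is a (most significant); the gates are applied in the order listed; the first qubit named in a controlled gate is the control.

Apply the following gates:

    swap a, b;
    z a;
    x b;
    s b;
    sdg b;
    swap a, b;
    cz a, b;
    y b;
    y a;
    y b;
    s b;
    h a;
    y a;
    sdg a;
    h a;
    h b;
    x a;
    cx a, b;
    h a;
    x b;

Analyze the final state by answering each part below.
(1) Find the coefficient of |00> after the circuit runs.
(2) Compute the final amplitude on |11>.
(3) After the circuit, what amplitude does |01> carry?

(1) The amplitude on |00> is -1/2.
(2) The final state's coefficient on |11> equals I/2.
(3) The amplitude on |01> is -1/2.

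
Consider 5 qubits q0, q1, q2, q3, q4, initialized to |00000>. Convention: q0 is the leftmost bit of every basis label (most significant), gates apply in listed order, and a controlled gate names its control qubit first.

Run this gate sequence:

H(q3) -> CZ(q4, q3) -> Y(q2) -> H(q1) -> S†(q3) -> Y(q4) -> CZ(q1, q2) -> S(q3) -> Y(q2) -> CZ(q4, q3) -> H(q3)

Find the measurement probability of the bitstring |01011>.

A full measurement returns |01011> with probability 1/2.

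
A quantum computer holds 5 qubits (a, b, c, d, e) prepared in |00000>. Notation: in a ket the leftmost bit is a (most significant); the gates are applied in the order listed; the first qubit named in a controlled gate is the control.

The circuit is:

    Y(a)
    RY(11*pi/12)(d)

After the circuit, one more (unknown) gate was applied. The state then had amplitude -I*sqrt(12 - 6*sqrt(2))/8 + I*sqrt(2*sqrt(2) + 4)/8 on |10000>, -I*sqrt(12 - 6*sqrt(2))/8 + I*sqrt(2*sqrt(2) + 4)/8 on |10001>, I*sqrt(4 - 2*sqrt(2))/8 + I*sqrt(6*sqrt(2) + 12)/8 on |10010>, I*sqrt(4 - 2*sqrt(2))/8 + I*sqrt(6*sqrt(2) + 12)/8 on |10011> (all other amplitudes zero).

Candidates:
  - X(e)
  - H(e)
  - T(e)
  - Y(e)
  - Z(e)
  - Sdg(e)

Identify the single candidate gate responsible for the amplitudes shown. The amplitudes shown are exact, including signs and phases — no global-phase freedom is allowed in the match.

The applied gate was H(e).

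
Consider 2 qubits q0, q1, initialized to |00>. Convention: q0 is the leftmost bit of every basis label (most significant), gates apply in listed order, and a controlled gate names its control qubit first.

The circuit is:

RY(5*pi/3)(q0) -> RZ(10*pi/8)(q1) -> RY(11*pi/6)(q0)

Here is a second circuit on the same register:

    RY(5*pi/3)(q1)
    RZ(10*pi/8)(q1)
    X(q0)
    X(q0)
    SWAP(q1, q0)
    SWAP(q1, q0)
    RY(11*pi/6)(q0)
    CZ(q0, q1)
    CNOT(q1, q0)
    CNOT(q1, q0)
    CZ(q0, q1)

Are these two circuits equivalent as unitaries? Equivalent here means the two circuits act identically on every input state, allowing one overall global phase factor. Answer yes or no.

No: there is an input state on which the two circuits produce genuinely different outputs (not merely differing by a phase).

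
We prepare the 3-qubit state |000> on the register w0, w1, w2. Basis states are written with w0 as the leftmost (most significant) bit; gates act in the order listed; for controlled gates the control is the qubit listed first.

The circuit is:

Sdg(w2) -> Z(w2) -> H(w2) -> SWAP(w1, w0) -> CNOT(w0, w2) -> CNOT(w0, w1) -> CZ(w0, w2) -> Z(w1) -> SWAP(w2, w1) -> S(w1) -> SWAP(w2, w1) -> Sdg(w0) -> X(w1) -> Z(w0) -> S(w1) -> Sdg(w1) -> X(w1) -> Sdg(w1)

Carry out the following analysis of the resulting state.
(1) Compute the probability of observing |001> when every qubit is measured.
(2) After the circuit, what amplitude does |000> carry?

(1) The probability of measuring |001> is 1/2.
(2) The final state's coefficient on |000> equals sqrt(2)/2.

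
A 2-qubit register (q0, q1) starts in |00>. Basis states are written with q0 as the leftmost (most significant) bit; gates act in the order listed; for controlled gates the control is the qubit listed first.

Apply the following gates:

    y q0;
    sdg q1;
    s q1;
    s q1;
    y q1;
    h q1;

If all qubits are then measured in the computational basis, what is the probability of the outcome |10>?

The probability of measuring |10> is 1/2.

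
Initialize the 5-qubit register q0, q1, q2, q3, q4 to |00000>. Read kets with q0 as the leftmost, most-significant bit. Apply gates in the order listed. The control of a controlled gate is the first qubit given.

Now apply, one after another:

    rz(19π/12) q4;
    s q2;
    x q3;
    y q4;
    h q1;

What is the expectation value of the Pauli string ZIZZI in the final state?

The observable ZIZZI averages to -1.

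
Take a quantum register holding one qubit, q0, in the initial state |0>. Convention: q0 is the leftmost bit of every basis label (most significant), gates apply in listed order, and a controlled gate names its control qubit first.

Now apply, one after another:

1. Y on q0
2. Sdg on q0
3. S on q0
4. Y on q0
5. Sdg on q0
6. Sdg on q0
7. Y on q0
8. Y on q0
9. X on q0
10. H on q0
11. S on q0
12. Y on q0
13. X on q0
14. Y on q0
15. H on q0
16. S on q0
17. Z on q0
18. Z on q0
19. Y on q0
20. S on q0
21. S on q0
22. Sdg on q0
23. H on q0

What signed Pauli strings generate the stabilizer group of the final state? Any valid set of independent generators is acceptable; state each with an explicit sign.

The stabilizer group can be generated by +Y, among other valid generating sets.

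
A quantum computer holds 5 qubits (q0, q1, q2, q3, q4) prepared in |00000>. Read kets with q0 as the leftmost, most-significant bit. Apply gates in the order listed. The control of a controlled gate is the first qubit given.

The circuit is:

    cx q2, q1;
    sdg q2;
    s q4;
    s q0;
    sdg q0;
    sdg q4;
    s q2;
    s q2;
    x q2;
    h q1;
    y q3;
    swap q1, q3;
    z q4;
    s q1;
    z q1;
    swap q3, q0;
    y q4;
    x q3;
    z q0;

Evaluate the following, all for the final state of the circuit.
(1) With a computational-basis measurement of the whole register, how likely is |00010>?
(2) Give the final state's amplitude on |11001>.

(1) The probability of measuring |00010> is 0. Key observation: steps 2-7 multiply out to the identity, so the circuit reduces to the remaining gates.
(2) |11001> carries amplitude 0 in the final state.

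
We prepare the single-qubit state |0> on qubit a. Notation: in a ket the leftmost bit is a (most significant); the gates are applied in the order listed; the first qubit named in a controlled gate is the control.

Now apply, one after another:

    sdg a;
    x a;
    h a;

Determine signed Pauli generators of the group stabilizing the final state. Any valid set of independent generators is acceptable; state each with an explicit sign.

The final state is stabilized by the group generated by -X; other independent generating sets are equally valid.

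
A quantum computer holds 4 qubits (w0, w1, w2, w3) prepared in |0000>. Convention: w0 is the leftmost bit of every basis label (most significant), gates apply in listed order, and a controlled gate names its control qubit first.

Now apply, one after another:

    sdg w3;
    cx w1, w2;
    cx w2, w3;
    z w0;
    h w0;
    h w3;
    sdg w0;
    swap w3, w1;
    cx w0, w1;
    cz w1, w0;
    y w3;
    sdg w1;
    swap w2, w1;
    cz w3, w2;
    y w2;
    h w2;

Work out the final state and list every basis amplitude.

The resulting statevector has amplitude sqrt(2)*(-1 + I)/4 on |0001>, sqrt(2)*(1 + I)/4 on |0011>, sqrt(2)*(-1 + I)/4 on |1001>, sqrt(2)*(-1 - I)/4 on |1011>, and 0 on every other basis state.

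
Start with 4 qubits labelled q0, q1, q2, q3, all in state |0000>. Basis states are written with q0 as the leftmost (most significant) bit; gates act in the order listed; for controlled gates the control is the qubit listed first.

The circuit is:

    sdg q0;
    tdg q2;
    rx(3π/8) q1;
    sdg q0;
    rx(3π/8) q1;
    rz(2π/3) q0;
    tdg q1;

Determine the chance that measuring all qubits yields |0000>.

The probability of measuring |0000> is 1/2 - sqrt(2)/4.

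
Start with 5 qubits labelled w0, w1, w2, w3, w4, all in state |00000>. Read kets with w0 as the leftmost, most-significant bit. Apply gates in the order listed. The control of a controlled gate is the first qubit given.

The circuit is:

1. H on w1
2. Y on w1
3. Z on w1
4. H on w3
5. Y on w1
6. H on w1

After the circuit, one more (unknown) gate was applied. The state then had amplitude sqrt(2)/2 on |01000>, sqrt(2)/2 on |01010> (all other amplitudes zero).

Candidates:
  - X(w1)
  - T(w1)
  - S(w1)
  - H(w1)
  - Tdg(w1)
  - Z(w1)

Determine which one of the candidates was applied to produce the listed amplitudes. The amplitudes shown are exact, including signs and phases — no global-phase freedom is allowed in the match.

It was Z(w1) that produced the state shown.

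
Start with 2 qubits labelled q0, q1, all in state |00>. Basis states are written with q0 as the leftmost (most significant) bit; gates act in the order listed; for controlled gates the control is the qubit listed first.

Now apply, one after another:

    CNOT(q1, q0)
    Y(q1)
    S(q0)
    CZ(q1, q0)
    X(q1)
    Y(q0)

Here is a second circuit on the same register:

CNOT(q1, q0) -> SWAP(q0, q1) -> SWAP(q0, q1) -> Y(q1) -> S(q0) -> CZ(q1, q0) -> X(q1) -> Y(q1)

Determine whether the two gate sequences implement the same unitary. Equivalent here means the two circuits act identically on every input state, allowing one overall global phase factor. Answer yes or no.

No — the two circuits implement different unitaries, even allowing a global phase.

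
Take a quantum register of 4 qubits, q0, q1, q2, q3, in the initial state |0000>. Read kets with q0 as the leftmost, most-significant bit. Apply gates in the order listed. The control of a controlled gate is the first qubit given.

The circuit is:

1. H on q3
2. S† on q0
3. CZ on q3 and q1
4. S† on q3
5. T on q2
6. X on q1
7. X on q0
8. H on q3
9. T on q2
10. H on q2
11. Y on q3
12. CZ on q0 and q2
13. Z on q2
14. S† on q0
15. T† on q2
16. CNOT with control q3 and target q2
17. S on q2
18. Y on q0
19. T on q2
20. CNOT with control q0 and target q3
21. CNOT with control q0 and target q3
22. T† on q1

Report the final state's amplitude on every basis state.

The resulting statevector has amplitude sqrt(2)*(1 - I)*exp(3*I*pi/4)/4 on |0100>, sqrt(2)*(-1 + I)/4 on |0101>, -1/2 on |0110>, sqrt(2)*(1 - I)/4 on |0111>, and 0 on every other basis state. Key observation: the block from step 20 through step 21 cancels to the identity and can be dropped.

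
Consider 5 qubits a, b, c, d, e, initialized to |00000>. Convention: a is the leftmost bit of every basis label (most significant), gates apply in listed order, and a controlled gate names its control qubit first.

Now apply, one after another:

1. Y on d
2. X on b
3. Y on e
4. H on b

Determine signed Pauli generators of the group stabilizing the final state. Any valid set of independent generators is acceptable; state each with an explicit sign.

The final state is stabilized by the group generated by -IXIII, +ZIIII, +IIZII, -IIIZI, -IIIIZ; other independent generating sets are equally valid.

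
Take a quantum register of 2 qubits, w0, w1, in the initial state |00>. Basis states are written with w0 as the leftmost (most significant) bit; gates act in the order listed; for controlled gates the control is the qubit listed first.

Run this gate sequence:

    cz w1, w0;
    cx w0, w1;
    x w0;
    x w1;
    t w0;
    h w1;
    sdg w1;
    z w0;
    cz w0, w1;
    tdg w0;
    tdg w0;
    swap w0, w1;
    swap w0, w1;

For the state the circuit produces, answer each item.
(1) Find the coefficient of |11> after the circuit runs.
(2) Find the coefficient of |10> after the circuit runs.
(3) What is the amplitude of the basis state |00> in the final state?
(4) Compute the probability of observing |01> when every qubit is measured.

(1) The final state's coefficient on |11> equals sqrt(2)*exp(I*pi/4)/2. Key observation: steps 12-13 multiply out to the identity, so the circuit reduces to the remaining gates.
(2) |10> carries amplitude sqrt(2)*exp(3*I*pi/4)/2 in the final state.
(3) The amplitude on |00> is 0.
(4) A full measurement returns |01> with probability 0.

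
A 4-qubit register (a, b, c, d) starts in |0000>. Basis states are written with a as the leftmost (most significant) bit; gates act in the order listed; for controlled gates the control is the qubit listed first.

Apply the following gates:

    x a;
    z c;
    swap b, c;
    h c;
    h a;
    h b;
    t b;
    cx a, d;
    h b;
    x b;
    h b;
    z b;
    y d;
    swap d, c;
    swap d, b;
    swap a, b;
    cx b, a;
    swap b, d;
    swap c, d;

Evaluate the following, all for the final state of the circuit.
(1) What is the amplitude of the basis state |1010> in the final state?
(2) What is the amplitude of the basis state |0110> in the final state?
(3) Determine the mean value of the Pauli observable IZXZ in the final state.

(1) The amplitude on |1010> is sqrt(2)*I/4. Key observation: steps 9-12 multiply out to the identity, so the circuit reduces to the remaining gates.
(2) The amplitude on |0110> is sqrt(2)*exp(3*I*pi/4)/4.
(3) In the final state, IZXZ has expectation 0.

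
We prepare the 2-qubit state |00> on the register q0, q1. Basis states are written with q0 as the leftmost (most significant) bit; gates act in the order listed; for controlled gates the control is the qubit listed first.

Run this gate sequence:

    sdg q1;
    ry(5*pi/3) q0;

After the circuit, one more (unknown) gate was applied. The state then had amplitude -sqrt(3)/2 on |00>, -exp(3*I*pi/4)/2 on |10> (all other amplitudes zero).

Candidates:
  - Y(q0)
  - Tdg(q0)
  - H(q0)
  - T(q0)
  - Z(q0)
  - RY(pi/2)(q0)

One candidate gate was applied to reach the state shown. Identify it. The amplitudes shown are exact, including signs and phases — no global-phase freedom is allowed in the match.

The applied gate was Tdg(q0).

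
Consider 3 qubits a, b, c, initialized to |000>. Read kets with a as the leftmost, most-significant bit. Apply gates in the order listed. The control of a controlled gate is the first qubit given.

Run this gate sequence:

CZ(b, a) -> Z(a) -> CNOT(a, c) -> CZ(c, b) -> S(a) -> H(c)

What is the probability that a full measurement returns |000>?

The probability of measuring |000> is 1/2.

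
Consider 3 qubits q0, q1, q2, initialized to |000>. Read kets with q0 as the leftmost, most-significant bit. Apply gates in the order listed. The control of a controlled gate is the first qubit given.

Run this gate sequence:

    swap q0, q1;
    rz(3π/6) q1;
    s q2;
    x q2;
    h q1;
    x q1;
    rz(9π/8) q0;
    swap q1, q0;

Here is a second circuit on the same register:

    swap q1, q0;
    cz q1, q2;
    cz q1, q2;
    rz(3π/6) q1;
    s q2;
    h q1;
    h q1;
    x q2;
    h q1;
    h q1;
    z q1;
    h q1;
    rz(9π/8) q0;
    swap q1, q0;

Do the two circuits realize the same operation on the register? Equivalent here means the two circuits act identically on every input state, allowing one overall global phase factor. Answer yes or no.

Yes: on every input state the two circuits agree up to one overall phase factor.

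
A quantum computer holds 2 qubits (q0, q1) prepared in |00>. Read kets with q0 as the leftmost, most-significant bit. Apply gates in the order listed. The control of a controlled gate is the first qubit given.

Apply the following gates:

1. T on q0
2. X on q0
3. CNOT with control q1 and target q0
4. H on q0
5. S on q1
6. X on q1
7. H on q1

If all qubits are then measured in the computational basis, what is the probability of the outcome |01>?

Outcome |01> occurs with probability 1/4.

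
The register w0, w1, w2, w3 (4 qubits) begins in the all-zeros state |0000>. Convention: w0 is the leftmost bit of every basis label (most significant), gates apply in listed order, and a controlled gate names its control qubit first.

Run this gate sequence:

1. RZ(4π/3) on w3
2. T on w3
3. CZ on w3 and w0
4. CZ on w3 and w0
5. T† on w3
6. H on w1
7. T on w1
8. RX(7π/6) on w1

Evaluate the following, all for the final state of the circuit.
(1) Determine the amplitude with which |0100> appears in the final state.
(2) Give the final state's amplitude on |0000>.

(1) |0100> carries amplitude (-(1 + sqrt(3))*exp(11*I*pi/12) + (1 - sqrt(3))*exp(2*I*pi/3))*exp(11*I*pi/12)/4 in the final state. Key observation: the block from step 2 through step 5 cancels to the identity and can be dropped.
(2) |0000> carries amplitude ((1 - sqrt(3))*exp(5*I*pi/12) + (1 + sqrt(3))*exp(I*pi/6))*exp(11*I*pi/12)/4 in the final state.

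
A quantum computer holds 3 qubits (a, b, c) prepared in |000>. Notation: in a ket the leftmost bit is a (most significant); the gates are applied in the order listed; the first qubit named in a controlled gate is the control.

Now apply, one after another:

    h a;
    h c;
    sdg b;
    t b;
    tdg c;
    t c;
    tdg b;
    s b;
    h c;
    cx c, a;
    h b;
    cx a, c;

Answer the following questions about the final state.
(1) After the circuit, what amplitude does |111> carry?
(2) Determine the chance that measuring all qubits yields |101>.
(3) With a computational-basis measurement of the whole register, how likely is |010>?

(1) The amplitude on |111> is 1/2. Key observation: gates 2-9 undo each other exactly, leaving only the rest of the circuit to track.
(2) Outcome |101> occurs with probability 1/4.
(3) The probability of measuring |010> is 1/4.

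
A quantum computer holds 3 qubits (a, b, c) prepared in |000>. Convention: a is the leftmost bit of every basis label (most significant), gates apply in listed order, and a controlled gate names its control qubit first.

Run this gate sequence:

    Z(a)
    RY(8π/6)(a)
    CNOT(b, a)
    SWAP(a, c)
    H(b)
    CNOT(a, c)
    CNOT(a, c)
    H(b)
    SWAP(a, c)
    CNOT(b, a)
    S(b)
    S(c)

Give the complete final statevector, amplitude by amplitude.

The final amplitudes are -1/2 on |000>, sqrt(3)/2 on |100>, and 0 on every other basis state. Key observation: gates 3-10 undo each other exactly, leaving only the rest of the circuit to track.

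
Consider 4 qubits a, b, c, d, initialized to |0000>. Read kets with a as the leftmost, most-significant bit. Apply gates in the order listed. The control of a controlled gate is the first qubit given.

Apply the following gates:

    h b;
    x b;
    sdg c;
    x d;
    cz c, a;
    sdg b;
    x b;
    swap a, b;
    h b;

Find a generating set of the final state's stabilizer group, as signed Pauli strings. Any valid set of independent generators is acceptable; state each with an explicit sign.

The stabilizer group can be generated by +YIII, +IXII, +IIZI, -IIIZ, among other valid generating sets.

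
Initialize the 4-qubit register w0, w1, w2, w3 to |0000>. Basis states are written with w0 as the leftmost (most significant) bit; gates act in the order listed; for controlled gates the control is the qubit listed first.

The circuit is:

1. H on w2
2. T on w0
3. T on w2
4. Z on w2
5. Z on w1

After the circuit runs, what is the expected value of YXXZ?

The expectation value of YXXZ is 0.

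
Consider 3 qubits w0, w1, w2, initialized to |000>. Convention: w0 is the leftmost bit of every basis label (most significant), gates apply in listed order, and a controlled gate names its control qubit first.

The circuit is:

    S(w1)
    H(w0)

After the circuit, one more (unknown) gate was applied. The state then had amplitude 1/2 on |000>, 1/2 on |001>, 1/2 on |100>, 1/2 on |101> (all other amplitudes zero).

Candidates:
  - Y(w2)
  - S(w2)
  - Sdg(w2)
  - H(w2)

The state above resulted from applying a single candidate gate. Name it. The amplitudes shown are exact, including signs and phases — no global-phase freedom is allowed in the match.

It was H(w2) that produced the state shown.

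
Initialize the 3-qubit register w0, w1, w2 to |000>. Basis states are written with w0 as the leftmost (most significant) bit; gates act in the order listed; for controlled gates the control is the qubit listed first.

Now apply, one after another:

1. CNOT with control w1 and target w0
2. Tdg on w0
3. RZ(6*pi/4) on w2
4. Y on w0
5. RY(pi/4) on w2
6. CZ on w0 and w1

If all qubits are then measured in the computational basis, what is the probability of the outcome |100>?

The probability of measuring |100> is sqrt(2)/4 + 1/2.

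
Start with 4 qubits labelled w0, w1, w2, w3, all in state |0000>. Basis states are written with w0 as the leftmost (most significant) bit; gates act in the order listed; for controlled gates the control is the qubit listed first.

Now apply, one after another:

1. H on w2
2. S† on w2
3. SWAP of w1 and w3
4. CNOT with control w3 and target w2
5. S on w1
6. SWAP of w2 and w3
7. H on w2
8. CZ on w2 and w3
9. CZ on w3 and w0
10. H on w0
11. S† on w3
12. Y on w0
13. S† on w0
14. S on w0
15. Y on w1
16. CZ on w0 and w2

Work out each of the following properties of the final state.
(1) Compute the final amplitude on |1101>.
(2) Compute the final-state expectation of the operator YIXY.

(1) |1101> carries amplitude sqrt(2)/4 in the final state.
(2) The observable YIXY averages to -1.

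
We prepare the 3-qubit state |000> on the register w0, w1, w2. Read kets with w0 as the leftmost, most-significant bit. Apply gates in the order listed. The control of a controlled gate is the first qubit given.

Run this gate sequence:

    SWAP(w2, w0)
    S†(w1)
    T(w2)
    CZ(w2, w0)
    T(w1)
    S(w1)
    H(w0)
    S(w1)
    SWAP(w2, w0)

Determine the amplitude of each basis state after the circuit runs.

The resulting statevector has amplitude sqrt(2)/2 on |000>, sqrt(2)/2 on |001>, and 0 on every other basis state.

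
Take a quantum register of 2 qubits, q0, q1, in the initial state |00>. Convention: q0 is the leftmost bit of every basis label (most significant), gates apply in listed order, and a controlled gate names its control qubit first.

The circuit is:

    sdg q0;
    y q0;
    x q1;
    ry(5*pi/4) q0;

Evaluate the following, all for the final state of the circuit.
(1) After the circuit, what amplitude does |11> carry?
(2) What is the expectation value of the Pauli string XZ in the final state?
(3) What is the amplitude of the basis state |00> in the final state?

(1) |11> carries amplitude -I*sqrt(2 - sqrt(2))/2 in the final state.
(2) The observable XZ averages to -sqrt(2)/2.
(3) |00> carries amplitude 0 in the final state.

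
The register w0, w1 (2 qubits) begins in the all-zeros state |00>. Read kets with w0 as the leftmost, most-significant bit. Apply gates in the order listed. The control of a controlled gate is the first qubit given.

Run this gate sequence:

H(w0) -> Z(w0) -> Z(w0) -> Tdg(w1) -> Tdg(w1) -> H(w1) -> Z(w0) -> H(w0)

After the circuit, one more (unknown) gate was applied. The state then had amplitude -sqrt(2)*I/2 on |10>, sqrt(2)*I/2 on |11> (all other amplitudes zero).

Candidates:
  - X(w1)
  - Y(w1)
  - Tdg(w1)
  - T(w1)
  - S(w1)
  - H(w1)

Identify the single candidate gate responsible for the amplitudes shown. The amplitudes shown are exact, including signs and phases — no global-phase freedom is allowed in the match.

The unique candidate consistent with the amplitudes is Y(w1).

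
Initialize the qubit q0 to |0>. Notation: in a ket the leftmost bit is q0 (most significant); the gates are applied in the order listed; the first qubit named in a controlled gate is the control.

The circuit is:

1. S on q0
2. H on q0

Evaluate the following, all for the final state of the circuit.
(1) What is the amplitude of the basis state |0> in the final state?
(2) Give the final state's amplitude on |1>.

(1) The amplitude on |0> is sqrt(2)/2.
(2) The final state's coefficient on |1> equals sqrt(2)/2.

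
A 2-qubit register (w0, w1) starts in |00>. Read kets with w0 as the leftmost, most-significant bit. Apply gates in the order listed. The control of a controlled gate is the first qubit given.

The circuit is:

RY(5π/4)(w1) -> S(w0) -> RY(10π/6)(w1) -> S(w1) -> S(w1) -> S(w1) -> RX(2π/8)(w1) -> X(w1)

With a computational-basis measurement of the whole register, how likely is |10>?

A full measurement returns |10> with probability 0.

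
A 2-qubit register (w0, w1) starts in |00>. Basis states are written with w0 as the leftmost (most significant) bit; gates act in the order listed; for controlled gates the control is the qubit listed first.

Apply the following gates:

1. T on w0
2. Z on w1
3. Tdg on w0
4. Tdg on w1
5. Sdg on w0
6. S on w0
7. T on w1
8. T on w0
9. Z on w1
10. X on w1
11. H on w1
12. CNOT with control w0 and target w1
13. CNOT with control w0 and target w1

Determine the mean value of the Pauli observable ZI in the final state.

The expectation value of ZI is 1.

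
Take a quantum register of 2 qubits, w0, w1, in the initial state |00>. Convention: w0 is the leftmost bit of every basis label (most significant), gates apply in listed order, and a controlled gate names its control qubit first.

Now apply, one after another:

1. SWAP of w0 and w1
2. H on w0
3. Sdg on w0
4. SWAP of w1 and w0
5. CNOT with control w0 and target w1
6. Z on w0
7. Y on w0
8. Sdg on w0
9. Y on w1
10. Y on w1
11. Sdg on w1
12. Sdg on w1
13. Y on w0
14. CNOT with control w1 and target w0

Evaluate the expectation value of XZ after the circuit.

In the final state, XZ has expectation 0.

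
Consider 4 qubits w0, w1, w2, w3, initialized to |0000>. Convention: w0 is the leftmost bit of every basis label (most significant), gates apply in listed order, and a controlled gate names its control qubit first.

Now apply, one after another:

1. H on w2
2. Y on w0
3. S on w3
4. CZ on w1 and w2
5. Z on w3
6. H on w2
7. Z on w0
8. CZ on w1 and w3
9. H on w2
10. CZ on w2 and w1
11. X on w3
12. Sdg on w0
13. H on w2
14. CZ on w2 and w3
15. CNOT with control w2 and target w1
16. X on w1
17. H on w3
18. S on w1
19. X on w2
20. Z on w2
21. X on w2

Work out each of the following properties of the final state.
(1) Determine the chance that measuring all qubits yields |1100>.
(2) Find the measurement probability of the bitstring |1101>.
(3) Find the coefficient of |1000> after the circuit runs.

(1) Outcome |1100> occurs with probability 1/2.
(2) The probability of measuring |1101> is 1/2.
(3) The amplitude on |1000> is 0.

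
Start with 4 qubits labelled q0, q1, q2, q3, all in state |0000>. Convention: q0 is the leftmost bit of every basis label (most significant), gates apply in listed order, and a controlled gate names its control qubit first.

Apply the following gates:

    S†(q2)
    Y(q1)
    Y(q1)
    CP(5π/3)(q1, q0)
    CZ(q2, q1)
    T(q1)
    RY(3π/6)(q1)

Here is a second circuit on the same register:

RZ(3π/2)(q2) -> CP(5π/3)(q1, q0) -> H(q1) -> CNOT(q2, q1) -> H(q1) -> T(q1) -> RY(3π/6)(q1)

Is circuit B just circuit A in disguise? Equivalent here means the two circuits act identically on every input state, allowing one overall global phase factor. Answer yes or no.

Yes, they are equivalent — the unitaries differ by at most a global phase.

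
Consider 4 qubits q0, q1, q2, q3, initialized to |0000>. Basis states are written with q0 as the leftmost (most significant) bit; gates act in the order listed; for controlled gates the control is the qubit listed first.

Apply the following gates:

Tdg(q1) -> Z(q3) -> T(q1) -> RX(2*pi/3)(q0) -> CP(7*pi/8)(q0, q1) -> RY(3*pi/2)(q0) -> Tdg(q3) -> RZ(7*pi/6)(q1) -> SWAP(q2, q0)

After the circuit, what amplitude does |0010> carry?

|0010> carries amplitude (-sqrt(2) - sqrt(6)*I)*exp(5*I*pi/12)/4 in the final state.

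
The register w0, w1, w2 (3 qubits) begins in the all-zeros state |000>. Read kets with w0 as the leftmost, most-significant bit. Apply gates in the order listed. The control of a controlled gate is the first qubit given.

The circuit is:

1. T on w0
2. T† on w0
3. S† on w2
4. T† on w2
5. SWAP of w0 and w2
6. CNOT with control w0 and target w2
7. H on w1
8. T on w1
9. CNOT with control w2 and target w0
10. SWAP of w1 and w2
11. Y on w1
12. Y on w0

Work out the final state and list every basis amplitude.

After the circuit, the state carries amplitude -sqrt(2)/2 on |110>, -sqrt(2)*exp(I*pi/4)/2 on |111>, and 0 on every other basis state.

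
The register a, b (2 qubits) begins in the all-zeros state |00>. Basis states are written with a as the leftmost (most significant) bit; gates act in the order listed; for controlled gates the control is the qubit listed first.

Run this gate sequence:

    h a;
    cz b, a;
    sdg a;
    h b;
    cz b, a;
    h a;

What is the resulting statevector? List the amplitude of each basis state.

After the circuit, the state carries amplitude sqrt(2)*(1 - I)/4 on |00>, sqrt(2)*(1 + I)/4 on |01>, sqrt(2)*(1 + I)/4 on |10>, sqrt(2)*(1 - I)/4 on |11>.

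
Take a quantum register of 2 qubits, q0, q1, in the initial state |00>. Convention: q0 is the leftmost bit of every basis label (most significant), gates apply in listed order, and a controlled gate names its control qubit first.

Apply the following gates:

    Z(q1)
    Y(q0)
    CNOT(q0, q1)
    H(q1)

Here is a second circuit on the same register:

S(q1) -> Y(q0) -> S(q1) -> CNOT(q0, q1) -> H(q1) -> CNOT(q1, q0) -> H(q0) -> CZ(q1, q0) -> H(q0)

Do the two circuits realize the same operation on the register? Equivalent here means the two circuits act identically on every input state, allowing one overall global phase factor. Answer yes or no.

Yes: on every input state the two circuits agree up to one overall phase factor.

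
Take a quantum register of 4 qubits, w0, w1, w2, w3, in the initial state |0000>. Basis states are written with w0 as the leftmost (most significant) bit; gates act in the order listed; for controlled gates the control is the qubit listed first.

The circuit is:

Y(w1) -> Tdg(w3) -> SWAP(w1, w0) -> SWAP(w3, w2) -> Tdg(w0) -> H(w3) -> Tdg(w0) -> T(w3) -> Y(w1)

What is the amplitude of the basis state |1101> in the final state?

|1101> carries amplitude sqrt(2)*exp(3*I*pi/4)/2 in the final state.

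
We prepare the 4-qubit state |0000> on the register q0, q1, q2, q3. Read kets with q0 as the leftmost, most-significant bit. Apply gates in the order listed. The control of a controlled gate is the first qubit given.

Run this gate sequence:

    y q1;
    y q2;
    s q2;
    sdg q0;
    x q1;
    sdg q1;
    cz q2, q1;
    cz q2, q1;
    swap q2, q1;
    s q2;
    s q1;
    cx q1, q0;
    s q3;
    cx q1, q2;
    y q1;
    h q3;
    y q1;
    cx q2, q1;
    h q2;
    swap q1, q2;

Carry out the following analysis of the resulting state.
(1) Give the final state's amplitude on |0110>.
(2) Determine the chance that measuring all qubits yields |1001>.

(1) The final state's coefficient on |0110> equals 0.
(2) The probability of measuring |1001> is 1/4.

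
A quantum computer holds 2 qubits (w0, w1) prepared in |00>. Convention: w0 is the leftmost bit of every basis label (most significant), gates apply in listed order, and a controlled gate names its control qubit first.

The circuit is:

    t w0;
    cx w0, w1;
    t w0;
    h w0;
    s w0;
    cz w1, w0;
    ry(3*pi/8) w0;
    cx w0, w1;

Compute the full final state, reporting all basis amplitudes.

After the circuit, the state carries amplitude -sqrt(2)*exp(13*I*pi/16)/2 on |00>, 0 on |01>, 0 on |10>, sqrt(2)*(sin(3*pi/16) + I*cos(3*pi/16))/2 on |11>.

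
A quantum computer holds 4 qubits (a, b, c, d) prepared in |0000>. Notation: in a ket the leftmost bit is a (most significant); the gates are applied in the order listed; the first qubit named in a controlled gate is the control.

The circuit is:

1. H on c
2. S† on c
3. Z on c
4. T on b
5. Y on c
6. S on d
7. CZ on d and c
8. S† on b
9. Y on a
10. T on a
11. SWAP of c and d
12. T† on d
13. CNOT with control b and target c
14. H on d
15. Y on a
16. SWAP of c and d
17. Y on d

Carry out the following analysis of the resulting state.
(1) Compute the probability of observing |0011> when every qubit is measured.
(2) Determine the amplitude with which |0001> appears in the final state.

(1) A full measurement returns |0011> with probability 1/2 - sqrt(2)/4.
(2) The final state's coefficient on |0001> equals -1/2 + exp(3*I*pi/4)/2.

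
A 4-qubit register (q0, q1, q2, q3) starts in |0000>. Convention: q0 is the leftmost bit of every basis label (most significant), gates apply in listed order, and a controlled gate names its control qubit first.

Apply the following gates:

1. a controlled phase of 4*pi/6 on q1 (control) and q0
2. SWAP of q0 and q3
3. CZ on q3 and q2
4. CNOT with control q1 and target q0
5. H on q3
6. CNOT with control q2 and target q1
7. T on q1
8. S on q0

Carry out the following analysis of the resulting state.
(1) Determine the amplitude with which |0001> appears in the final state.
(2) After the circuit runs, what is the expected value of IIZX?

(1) The amplitude on |0001> is sqrt(2)/2.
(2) The observable IIZX averages to 1.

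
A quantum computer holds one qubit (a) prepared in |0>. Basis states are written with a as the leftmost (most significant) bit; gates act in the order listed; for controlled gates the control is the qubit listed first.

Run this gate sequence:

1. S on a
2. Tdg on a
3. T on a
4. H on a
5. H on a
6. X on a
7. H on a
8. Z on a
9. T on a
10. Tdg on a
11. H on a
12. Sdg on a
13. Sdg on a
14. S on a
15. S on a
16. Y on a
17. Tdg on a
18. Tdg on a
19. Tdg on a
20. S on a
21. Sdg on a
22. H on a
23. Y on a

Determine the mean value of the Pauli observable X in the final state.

The expectation value of X is 1.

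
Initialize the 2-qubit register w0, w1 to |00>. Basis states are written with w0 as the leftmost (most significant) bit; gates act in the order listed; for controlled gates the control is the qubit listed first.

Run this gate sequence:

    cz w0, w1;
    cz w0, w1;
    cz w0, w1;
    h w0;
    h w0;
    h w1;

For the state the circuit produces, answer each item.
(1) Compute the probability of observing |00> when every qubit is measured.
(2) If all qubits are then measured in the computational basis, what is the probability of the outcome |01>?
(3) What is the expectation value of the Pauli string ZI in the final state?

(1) A full measurement returns |00> with probability 1/2.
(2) Outcome |01> occurs with probability 1/2.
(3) The expectation value of ZI is 1.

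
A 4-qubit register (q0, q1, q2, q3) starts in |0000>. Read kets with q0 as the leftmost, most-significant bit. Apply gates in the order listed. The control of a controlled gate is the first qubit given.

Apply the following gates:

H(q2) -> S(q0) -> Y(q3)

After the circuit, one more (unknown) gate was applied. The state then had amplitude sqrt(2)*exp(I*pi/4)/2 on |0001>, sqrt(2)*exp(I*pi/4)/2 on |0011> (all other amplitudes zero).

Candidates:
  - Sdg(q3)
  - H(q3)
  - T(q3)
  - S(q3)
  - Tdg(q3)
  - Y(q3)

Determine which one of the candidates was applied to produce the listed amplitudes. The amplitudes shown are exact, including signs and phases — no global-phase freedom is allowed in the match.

The unique candidate consistent with the amplitudes is Tdg(q3).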